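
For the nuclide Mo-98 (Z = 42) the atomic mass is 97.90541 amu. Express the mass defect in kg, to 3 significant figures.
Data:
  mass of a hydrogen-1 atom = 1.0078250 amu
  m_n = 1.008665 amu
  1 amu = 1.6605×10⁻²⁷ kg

Z = 42, so N = A − Z = 98 − 42 = 56.
Σm = 42·m(¹H) + 56·m_n = 42.3286500 + 56.485240 = 98.8138900 amu
The mass defect is 98.8138900 − 97.90541 = 0.9084800 amu.
In SI units: 0.9084800 amu × 1.6605×10⁻²⁷ kg/amu = 1.5085e-27 kg

1.51e-27 kg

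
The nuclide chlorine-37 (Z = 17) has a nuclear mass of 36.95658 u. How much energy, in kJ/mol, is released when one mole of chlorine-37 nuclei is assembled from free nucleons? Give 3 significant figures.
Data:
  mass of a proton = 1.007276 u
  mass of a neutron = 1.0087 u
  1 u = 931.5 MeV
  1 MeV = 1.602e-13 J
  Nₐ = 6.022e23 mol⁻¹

Z = 17, so N = A − Z = 37 − 17 = 20.
Σm = 17·m_p + 20·m_n = 17.123692 + 20.1740 = 37.297692 u
Δm = 37.297692 − 36.95658 = 0.341112 u
Binding energy = Δm·c² = 0.341112 × 931.5 MeV/u = 317.746 MeV
Per nucleus in joules: 317.746 MeV × 1.602e-13 J/MeV = 5.0903e-11 J
Per mole: 5.0903e-11 J × 6.022e23 mol⁻¹ = 3.0654e+13 J/mol

3.07e+10 kJ/mol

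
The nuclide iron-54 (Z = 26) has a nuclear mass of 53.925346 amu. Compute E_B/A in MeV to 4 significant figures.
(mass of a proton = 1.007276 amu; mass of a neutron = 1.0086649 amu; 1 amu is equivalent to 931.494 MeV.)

8.736 MeV/nucleon

Z = 26, so N = A − Z = 54 − 26 = 28.
Total constituent mass: 26 × 1.007276 + 28 × 1.0086649 = 54.4317932 amu
Mass defect Δm = 54.4317932 − 53.925346 = 0.5064472 amu
Converting to energy: 0.5064472 amu × 931.494 MeV/amu = 471.753 MeV
BE/A = 471.753 MeV / 54 = 8.736 MeV/nucleon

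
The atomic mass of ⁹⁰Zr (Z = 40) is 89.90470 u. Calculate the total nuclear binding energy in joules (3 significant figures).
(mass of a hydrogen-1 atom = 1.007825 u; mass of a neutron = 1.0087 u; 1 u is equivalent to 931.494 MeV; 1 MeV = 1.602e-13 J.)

The nucleus contains 40 protons and 90 − 40 = 50 neutrons.
Σm = 40·m(¹H) + 50·m_n = 40.313000 + 50.4350 = 90.748000 u
The mass defect is 90.748000 − 89.90470 = 0.843300 u.
Binding energy = Δm·c² = 0.843300 × 931.494 MeV/u = 785.529 MeV
In joules: 785.529 MeV × 1.602e-13 J/MeV = 1.2584e-10 J

1.26e-10 J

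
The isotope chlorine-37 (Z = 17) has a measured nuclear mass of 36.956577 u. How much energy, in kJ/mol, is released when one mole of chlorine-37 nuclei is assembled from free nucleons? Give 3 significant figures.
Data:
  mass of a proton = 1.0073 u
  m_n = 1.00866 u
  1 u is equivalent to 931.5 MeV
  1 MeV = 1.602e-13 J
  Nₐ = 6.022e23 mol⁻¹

3.06e+10 kJ/mol

With 17 protons and 20 neutrons (A = 37):
Σm = 17·m_p + 20·m_n = 17.1241 + 20.17320 = 37.29730 u
Δm = 37.29730 − 36.956577 = 0.340723 u
Converting to energy: 0.340723 u × 931.5 MeV/u = 317.383 MeV
Per nucleus in joules: 317.383 MeV × 1.602e-13 J/MeV = 5.0845e-11 J
Per mole: 5.0845e-11 J × 6.022e23 mol⁻¹ = 3.0619e+13 J/mol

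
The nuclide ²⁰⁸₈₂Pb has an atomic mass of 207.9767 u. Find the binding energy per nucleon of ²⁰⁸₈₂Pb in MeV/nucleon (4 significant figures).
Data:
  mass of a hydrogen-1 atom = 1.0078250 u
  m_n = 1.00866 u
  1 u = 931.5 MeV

The nucleus contains 82 protons and 208 − 82 = 126 neutrons.
Mass of separated nucleons = 82(1.0078250) + 126(1.00866) = 82.6416500 + 127.09116 = 209.7328100 u
The mass defect is 209.7328100 − 207.9767 = 1.7561100 u.
Converting to energy: 1.7561100 u × 931.5 MeV/u = 1635.82 MeV
Dividing by A = 208 gives 7.865 MeV per nucleon.

7.865 MeV/nucleon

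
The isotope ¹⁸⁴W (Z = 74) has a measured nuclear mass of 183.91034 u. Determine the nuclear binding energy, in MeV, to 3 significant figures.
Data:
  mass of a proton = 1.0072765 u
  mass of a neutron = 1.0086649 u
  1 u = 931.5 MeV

1470 MeV

Total constituent mass: 74 × 1.0072765 + 110 × 1.0086649 = 185.4916000 u
The mass defect is 185.4916000 − 183.91034 = 1.5812600 u.
Binding energy = Δm·c² = 1.5812600 × 931.5 MeV/u = 1472.94 MeV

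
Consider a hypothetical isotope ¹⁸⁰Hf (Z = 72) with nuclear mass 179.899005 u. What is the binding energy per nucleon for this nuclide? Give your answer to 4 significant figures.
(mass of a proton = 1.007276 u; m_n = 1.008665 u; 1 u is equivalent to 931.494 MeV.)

8.077 MeV/nucleon

With 72 protons and 108 neutrons (A = 180):
Mass of separated nucleons = 72(1.007276) + 108(1.008665) = 72.523872 + 108.935820 = 181.459692 u
Mass defect Δm = 181.459692 − 179.899005 = 1.560687 u
Binding energy = Δm·c² = 1.560687 × 931.494 MeV/u = 1453.77 MeV
BE/A = 1453.77 MeV / 180 = 8.077 MeV/nucleon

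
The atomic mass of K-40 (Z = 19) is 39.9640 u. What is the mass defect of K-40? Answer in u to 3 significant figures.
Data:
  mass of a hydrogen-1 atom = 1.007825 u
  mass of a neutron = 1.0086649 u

0.367 u

Σm = 19·m(¹H) + 21·m_n = 19.148675 + 21.1819629 = 40.3306379 u
Δm = 40.3306379 − 39.9640 = 0.3666379 u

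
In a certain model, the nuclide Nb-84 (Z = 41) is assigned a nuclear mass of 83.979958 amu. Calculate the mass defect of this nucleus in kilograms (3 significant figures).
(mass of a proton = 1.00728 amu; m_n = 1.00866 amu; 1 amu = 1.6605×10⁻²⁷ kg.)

With 41 protons and 43 neutrons (A = 84):
Mass of separated nucleons = 41(1.00728) + 43(1.00866) = 41.29848 + 43.37238 = 84.67086 amu
The mass defect is 84.67086 − 83.979958 = 0.690902 amu.
In SI units: 0.690902 amu × 1.6605×10⁻²⁷ kg/amu = 1.1472e-27 kg

1.15e-27 kg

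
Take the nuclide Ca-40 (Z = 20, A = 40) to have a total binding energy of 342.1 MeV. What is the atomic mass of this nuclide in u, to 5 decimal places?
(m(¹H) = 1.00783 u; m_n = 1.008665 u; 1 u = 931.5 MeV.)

39.96264 u

Mass defect = 342.1 MeV / (931.5 MeV/u) = 0.3672571 u
Constituent mass = 20(1.00783) + 20(1.008665) = 40.329900 u
Atomic mass = 40.329900 − 0.3672571 = 39.9626429 u ≈ 39.96264 u (to 5 decimal places)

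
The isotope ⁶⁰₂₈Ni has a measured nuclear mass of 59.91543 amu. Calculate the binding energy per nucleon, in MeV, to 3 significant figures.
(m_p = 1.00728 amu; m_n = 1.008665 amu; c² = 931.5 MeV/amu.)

8.78 MeV/nucleon

Mass of separated nucleons = 28(1.00728) + 32(1.008665) = 28.20384 + 32.277280 = 60.481120 amu
Mass defect Δm = 60.481120 − 59.91543 = 0.565690 amu
E_B = 0.565690 × 931.5 = 526.940 MeV
BE/A = 526.940 MeV / 60 = 8.782 MeV/nucleon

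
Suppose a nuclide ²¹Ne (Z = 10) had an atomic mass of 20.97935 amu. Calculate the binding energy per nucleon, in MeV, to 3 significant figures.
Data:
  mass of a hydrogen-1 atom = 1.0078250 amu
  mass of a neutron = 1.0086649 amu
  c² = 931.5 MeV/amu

Σm = 10·m(¹H) + 11·m_n = 10.0782500 + 11.0953139 = 21.1735639 amu
The mass defect is 21.1735639 − 20.97935 = 0.1942139 amu.
Binding energy = Δm·c² = 0.1942139 × 931.5 MeV/amu = 180.910 MeV
BE/A = 180.910 MeV / 21 = 8.6148 MeV/nucleon

8.61 MeV/nucleon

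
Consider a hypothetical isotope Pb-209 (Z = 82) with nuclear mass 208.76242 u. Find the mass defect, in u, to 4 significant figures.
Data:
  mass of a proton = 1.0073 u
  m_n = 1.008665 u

1.937 u

Z = 82, so N = A − Z = 209 − 82 = 127.
Mass of separated nucleons = 82(1.0073) + 127(1.008665) = 82.5986 + 128.100455 = 210.699055 u
Δm = 210.699055 − 208.76242 = 1.936635 u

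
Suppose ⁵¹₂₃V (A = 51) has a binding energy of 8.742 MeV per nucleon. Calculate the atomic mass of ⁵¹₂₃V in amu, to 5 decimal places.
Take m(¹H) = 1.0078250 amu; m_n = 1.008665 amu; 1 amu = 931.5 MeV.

50.94397 amu

Total binding energy = 51 × 8.742 = 445.842 MeV
Mass defect = 445.842 MeV / (931.5 MeV/amu) = 0.4786280 amu
Constituent mass = 23(1.0078250) + 28(1.008665) = 51.4225950 amu
Atomic mass = 51.4225950 − 0.4786280 = 50.9439670 amu ≈ 50.94397 amu (to 5 decimal places)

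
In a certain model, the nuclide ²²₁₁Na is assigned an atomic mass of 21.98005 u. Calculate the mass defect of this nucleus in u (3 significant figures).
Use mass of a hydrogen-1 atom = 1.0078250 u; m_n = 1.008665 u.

0.201 u

Mass of separated nucleons = 11(1.0078250) + 11(1.008665) = 11.0860750 + 11.095315 = 22.1813900 u
Δm = 22.1813900 − 21.98005 = 0.2013400 u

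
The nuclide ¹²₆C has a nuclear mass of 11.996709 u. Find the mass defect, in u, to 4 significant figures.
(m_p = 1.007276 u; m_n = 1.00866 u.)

0.09891 u

The nucleus contains 6 protons and 12 − 6 = 6 neutrons.
Total constituent mass: 6 × 1.007276 + 6 × 1.00866 = 12.095616 u
Mass defect Δm = 12.095616 − 11.996709 = 0.098907 u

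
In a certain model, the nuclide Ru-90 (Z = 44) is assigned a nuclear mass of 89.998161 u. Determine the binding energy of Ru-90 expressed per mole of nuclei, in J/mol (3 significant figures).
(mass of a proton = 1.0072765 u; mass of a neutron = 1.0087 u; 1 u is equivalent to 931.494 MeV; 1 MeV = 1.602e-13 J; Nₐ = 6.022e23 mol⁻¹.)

6.49e+13 J/mol

The nucleus contains 44 protons and 90 − 44 = 46 neutrons.
Total constituent mass: 44 × 1.0072765 + 46 × 1.0087 = 90.7203660 u
Δm = 90.7203660 − 89.998161 = 0.7222050 u
E_B = 0.7222050 × 931.494 = 672.730 MeV
Per nucleus in joules: 672.730 MeV × 1.602e-13 J/MeV = 1.0777e-10 J
Per mole: 1.0777e-10 J × 6.022e23 mol⁻¹ = 6.4899e+13 J/mol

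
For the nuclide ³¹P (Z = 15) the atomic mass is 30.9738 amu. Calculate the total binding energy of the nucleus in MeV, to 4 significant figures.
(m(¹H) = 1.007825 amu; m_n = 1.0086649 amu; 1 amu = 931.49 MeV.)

Mass of separated nucleons = 15(1.007825) + 16(1.0086649) = 15.117375 + 16.1386384 = 31.2560134 amu
Δm = 31.2560134 − 30.9738 = 0.2822134 amu
Binding energy = Δm·c² = 0.2822134 × 931.49 MeV/amu = 262.879 MeV

262.9 MeV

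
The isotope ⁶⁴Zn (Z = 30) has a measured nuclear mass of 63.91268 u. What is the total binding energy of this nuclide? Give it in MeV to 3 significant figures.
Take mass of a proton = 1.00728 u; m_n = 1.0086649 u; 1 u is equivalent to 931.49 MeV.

Total constituent mass: 30 × 1.00728 + 34 × 1.0086649 = 64.5130066 u
Δm = 64.5130066 − 63.91268 = 0.6003266 u
Converting to energy: 0.6003266 u × 931.49 MeV/u = 559.198 MeV

559 MeV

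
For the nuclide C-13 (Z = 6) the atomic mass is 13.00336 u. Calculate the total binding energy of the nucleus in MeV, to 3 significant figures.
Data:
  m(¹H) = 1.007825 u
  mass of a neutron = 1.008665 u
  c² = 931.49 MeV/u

The nucleus contains 6 protons and 13 − 6 = 7 neutrons.
Mass of separated nucleons = 6(1.007825) + 7(1.008665) = 6.046950 + 7.060655 = 13.107605 u
Δm = 13.107605 − 13.00336 = 0.104245 u
Converting to energy: 0.104245 u × 931.49 MeV/u = 97.1032 MeV

97.1 MeV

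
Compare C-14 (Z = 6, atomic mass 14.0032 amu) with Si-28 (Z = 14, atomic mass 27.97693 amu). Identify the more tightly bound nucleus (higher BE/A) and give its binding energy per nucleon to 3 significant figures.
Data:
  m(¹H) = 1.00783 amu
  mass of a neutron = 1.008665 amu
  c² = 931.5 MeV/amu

C-14: Σm = 6(1.00783) + 8(1.008665) = 14.116300 amu; Δm = 0.113100 amu; E_B = 105.35 MeV; E_B/A = 7.525 MeV
Si-28: Σm = 14(1.00783) + 14(1.008665) = 28.230930 amu; Δm = 0.254000 amu; E_B = 236.60 MeV; E_B/A = 8.450 MeV
Si-28 has the higher binding energy per nucleon, so it is the more tightly bound nucleus.

Si-28; 8.45 MeV/nucleon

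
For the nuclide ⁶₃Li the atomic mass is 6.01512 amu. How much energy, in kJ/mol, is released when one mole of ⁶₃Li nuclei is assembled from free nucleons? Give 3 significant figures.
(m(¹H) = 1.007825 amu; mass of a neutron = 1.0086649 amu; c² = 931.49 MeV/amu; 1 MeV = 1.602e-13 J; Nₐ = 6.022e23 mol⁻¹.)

Z = 3, so N = A − Z = 6 − 3 = 3.
Total constituent mass: 3 × 1.007825 + 3 × 1.0086649 = 6.0494697 amu
The mass defect is 6.0494697 − 6.01512 = 0.0343497 amu.
Converting to energy: 0.0343497 amu × 931.49 MeV/amu = 31.9964 MeV
Per nucleus in joules: 31.9964 MeV × 1.602e-13 J/MeV = 5.1258e-12 J
Per mole: 5.1258e-12 J × 6.022e23 mol⁻¹ = 3.0868e+12 J/mol

3.09e+09 kJ/mol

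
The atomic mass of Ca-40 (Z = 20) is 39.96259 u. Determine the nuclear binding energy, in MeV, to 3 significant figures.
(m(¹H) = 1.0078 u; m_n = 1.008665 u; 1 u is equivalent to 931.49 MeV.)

342 MeV

Mass of separated nucleons = 20(1.0078) + 20(1.008665) = 20.1560 + 20.173300 = 40.329300 u
The mass defect is 40.329300 − 39.96259 = 0.366710 u.
E_B = 0.366710 × 931.49 = 341.587 MeV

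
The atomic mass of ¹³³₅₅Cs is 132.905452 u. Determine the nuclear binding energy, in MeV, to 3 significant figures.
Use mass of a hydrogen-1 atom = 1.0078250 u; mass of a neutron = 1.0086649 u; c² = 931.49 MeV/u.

Σm = 55·m(¹H) + 78·m_n = 55.4303750 + 78.6758622 = 134.1062372 u
Mass defect Δm = 134.1062372 − 132.905452 = 1.2007852 u
Binding energy = Δm·c² = 1.2007852 × 931.49 MeV/u = 1118.52 MeV

1120 MeV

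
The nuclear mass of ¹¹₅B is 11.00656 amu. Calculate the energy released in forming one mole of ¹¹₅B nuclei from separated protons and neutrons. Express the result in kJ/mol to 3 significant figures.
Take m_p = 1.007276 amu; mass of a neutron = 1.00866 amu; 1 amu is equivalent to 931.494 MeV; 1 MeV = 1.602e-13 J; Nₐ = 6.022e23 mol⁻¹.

The nucleus contains 5 protons and 11 − 5 = 6 neutrons.
Total constituent mass: 5 × 1.007276 + 6 × 1.00866 = 11.088340 amu
Mass defect Δm = 11.088340 − 11.00656 = 0.081780 amu
E_B = 0.081780 × 931.494 = 76.1776 MeV
Per nucleus in joules: 76.1776 MeV × 1.602e-13 J/MeV = 1.2204e-11 J
Per mole: 1.2204e-11 J × 6.022e23 mol⁻¹ = 7.3492e+12 J/mol

7.35e+09 kJ/mol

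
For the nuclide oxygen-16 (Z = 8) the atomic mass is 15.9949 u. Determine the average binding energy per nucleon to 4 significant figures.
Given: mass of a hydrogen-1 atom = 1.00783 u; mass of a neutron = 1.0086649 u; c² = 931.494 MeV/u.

Σm = 8·m(¹H) + 8·m_n = 8.06264 + 8.0693192 = 16.1319592 u
Mass defect Δm = 16.1319592 − 15.9949 = 0.1370592 u
Binding energy = Δm·c² = 0.1370592 × 931.494 MeV/u = 127.670 MeV
BE/A = 127.670 MeV / 16 = 7.979 MeV/nucleon

7.979 MeV/nucleon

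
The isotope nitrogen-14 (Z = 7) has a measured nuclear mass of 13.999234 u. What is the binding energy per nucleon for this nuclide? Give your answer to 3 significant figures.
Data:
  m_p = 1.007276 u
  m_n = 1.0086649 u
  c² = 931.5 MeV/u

7.48 MeV/nucleon

Z = 7, so N = A − Z = 14 − 7 = 7.
Total constituent mass: 7 × 1.007276 + 7 × 1.0086649 = 14.1115863 u
Δm = 14.1115863 − 13.999234 = 0.1123523 u
E_B = 0.1123523 × 931.5 = 104.656 MeV
BE/A = 104.656 MeV / 14 = 7.475 MeV/nucleon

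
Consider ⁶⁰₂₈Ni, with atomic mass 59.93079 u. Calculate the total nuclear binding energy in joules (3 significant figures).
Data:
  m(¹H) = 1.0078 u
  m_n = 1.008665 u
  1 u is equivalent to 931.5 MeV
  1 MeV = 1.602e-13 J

8.43e-11 J

Z = 28, so N = A − Z = 60 − 28 = 32.
Total constituent mass: 28 × 1.0078 + 32 × 1.008665 = 60.495680 u
The mass defect is 60.495680 − 59.93079 = 0.564890 u.
Converting to energy: 0.564890 u × 931.5 MeV/u = 526.195 MeV
In joules: 526.195 MeV × 1.602e-13 J/MeV = 8.4296e-11 J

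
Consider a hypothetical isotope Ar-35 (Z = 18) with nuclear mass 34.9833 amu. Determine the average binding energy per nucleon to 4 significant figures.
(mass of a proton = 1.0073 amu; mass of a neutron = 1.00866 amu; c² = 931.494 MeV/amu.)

Z = 18, so N = A − Z = 35 − 18 = 17.
Total constituent mass: 18 × 1.0073 + 17 × 1.00866 = 35.27862 amu
Δm = 35.27862 − 34.9833 = 0.29532 amu
Converting to energy: 0.29532 amu × 931.494 MeV/amu = 275.089 MeV
Per nucleon: 275.089 / 35 = 7.860 MeV

7.860 MeV/nucleon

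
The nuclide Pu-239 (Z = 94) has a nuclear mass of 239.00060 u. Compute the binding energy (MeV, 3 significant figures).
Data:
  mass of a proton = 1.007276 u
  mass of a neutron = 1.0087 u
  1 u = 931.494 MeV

The nucleus contains 94 protons and 239 − 94 = 145 neutrons.
Mass of separated nucleons = 94(1.007276) + 145(1.0087) = 94.683944 + 146.2615 = 240.945444 u
The mass defect is 240.945444 − 239.00060 = 1.944844 u.
Converting to energy: 1.944844 u × 931.494 MeV/u = 1811.61 MeV

1810 MeV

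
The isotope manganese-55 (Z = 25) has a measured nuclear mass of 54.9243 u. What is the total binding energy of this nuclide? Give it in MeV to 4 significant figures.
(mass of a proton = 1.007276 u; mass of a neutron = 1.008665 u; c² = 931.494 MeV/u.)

482.1 MeV

Total constituent mass: 25 × 1.007276 + 30 × 1.008665 = 55.441850 u
The mass defect is 55.441850 − 54.9243 = 0.517550 u.
Converting to energy: 0.517550 u × 931.494 MeV/u = 482.095 MeV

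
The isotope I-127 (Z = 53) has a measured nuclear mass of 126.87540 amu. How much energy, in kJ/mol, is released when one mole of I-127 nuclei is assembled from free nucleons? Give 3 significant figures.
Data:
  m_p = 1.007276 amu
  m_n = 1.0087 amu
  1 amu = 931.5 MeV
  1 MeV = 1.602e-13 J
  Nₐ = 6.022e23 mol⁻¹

1.04e+11 kJ/mol

The nucleus contains 53 protons and 127 − 53 = 74 neutrons.
Σm = 53·m_p + 74·m_n = 53.385628 + 74.6438 = 128.029428 amu
Mass defect Δm = 128.029428 − 126.87540 = 1.154028 amu
Binding energy = Δm·c² = 1.154028 × 931.5 MeV/amu = 1074.98 MeV
Per nucleus in joules: 1074.98 MeV × 1.602e-13 J/MeV = 1.7221e-10 J
Per mole: 1.7221e-10 J × 6.022e23 mol⁻¹ = 1.0370e+14 J/mol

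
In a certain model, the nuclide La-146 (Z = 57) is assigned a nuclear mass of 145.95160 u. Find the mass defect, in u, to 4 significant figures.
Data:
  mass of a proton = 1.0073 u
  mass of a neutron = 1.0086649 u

1.236 u

Total constituent mass: 57 × 1.0073 + 89 × 1.0086649 = 147.1872761 u
The mass defect is 147.1872761 − 145.95160 = 1.2356761 u.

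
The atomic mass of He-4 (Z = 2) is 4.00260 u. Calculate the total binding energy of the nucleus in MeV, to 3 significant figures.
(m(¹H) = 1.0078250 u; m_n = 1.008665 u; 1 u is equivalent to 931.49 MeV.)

Total constituent mass: 2 × 1.0078250 + 2 × 1.008665 = 4.0329800 u
The mass defect is 4.0329800 − 4.00260 = 0.0303800 u.
Converting to energy: 0.0303800 u × 931.49 MeV/u = 28.2987 MeV

28.3 MeV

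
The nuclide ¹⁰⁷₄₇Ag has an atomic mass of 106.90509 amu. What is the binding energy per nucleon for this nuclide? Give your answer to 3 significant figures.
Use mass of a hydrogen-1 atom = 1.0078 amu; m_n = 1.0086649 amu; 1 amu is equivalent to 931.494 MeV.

8.54 MeV/nucleon

Z = 47, so N = A − Z = 107 − 47 = 60.
Σm = 47·m(¹H) + 60·m_n = 47.3666 + 60.5198940 = 107.8864940 amu
The mass defect is 107.8864940 − 106.90509 = 0.9814040 amu.
Converting to energy: 0.9814040 amu × 931.494 MeV/amu = 914.172 MeV
Per nucleon: 914.172 / 107 = 8.544 MeV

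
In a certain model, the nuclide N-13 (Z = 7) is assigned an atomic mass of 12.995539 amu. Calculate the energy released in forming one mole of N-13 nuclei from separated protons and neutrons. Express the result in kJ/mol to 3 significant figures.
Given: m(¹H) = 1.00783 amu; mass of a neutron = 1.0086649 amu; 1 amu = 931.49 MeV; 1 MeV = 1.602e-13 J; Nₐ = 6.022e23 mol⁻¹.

1.00e+10 kJ/mol

Z = 7, so N = A − Z = 13 − 7 = 6.
Σm = 7·m(¹H) + 6·m_n = 7.05481 + 6.0519894 = 13.1067994 amu
Mass defect Δm = 13.1067994 − 12.995539 = 0.1112604 amu
Converting to energy: 0.1112604 amu × 931.49 MeV/amu = 103.638 MeV
Per nucleus in joules: 103.638 MeV × 1.602e-13 J/MeV = 1.6603e-11 J
Per mole: 1.6603e-11 J × 6.022e23 mol⁻¹ = 9.9983e+12 J/mol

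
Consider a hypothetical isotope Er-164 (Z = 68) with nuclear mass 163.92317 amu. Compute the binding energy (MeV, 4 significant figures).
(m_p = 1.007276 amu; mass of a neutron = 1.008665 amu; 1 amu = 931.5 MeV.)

1307 MeV

The nucleus contains 68 protons and 164 − 68 = 96 neutrons.
Mass of separated nucleons = 68(1.007276) + 96(1.008665) = 68.494768 + 96.831840 = 165.326608 amu
The mass defect is 165.326608 − 163.92317 = 1.403438 amu.
E_B = 1.403438 × 931.5 = 1307.30 MeV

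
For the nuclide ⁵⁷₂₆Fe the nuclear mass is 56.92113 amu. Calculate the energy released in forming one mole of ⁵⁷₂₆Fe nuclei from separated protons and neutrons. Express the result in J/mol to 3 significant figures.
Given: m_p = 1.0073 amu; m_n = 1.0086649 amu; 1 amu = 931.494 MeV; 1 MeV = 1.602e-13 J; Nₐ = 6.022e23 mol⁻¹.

Total constituent mass: 26 × 1.0073 + 31 × 1.0086649 = 57.4584119 amu
The mass defect is 57.4584119 − 56.92113 = 0.5372819 amu.
E_B = 0.5372819 × 931.494 = 500.475 MeV
Per nucleus in joules: 500.475 MeV × 1.602e-13 J/MeV = 8.0176e-11 J
Per mole: 8.0176e-11 J × 6.022e23 mol⁻¹ = 4.8282e+13 J/mol

4.83e+13 J/mol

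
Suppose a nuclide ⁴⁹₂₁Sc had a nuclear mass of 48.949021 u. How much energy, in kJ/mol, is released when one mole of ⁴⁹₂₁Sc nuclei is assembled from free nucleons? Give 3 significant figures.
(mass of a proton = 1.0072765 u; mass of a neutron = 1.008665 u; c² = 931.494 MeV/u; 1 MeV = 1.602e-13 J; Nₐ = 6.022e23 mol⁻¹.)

With 21 protons and 28 neutrons (A = 49):
Σm = 21·m_p + 28·m_n = 21.1528065 + 28.242620 = 49.3954265 u
The mass defect is 49.3954265 − 48.949021 = 0.4464055 u.
Binding energy = Δm·c² = 0.4464055 × 931.494 MeV/u = 415.824 MeV
Per nucleus in joules: 415.824 MeV × 1.602e-13 J/MeV = 6.6615e-11 J
Per mole: 6.6615e-11 J × 6.022e23 mol⁻¹ = 4.0116e+13 J/mol

4.01e+10 kJ/mol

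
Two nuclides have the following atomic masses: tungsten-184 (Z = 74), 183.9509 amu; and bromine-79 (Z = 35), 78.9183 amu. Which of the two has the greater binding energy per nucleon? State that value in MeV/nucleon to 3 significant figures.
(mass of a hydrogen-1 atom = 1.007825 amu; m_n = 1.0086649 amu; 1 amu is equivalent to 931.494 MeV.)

tungsten-184: Σm = 74(1.007825) + 110(1.0086649) = 185.5321890 amu; Δm = 1.5812890 amu; E_B = 1473.0 MeV; E_B/A = 8.005 MeV
bromine-79: Σm = 35(1.007825) + 44(1.0086649) = 79.6551306 amu; Δm = 0.7368306 amu; E_B = 686.35 MeV; E_B/A = 8.688 MeV
bromine-79 has the higher binding energy per nucleon, so it is the more tightly bound nucleus.

bromine-79; 8.69 MeV/nucleon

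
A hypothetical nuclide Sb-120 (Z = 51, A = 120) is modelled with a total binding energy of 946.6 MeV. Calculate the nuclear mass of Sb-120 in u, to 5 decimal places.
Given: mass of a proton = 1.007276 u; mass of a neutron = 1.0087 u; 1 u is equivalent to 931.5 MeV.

119.95517 u

Mass defect = 946.6 MeV / (931.5 MeV/u) = 1.0162104 u
Constituent mass = 51(1.007276) + 69(1.0087) = 120.971376 u
Nuclear mass = 120.971376 − 1.0162104 = 119.9551656 u ≈ 119.95517 u (to 5 decimal places)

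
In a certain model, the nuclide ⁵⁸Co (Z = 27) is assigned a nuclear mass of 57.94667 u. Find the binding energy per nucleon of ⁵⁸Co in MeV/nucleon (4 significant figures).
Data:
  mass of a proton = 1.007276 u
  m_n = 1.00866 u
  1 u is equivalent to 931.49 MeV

8.323 MeV/nucleon

With 27 protons and 31 neutrons (A = 58):
Σm = 27·m_p + 31·m_n = 27.196452 + 31.26846 = 58.464912 u
Mass defect Δm = 58.464912 − 57.94667 = 0.518242 u
E_B = 0.518242 × 931.49 = 482.737 MeV
Dividing by A = 58 gives 8.323 MeV per nucleon.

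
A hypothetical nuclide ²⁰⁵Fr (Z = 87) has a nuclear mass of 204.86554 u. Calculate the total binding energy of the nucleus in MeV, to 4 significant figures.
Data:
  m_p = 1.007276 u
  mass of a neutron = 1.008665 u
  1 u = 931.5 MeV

Z = 87, so N = A − Z = 205 − 87 = 118.
Σm = 87·m_p + 118·m_n = 87.633012 + 119.022470 = 206.655482 u
Δm = 206.655482 − 204.86554 = 1.789942 u
Binding energy = Δm·c² = 1.789942 × 931.5 MeV/u = 1667.33 MeV

1667 MeV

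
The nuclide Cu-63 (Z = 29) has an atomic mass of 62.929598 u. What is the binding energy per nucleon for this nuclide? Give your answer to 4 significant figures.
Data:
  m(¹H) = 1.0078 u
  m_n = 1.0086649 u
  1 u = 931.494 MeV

8.741 MeV/nucleon

Σm = 29·m(¹H) + 34·m_n = 29.2262 + 34.2946066 = 63.5208066 u
Mass defect Δm = 63.5208066 − 62.929598 = 0.5912086 u
Binding energy = Δm·c² = 0.5912086 × 931.494 MeV/u = 550.707 MeV
BE/A = 550.707 MeV / 63 = 8.741 MeV/nucleon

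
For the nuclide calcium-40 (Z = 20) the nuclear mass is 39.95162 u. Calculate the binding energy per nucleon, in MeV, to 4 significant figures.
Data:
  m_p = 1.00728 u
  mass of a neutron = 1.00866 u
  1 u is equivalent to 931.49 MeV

The nucleus contains 20 protons and 40 − 20 = 20 neutrons.
Σm = 20·m_p + 20·m_n = 20.14560 + 20.17320 = 40.31880 u
Δm = 40.31880 − 39.95162 = 0.36718 u
Converting to energy: 0.36718 u × 931.49 MeV/u = 342.024 MeV
BE/A = 342.024 MeV / 40 = 8.551 MeV/nucleon

8.551 MeV/nucleon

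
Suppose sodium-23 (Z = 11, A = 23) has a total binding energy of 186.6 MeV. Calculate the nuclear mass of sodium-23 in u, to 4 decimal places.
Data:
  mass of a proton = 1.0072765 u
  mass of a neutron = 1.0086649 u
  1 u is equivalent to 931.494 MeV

22.9837 u

Mass defect = 186.6 MeV / (931.494 MeV/u) = 0.200323 u
Constituent mass = 11(1.0072765) + 12(1.0086649) = 23.1840203 u
Nuclear mass = 23.1840203 − 0.200323 = 22.9836973 u ≈ 22.9837 u (to 4 decimal places)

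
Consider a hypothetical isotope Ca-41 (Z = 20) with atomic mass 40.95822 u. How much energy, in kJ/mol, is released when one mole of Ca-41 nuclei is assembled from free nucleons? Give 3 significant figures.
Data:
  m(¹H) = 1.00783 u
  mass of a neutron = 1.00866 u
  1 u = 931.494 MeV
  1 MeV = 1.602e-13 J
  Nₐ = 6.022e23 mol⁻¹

3.42e+10 kJ/mol

With 20 protons and 21 neutrons (A = 41):
Σm = 20·m(¹H) + 21·m_n = 20.15660 + 21.18186 = 41.33846 u
Δm = 41.33846 − 40.95822 = 0.38024 u
E_B = 0.38024 × 931.494 = 354.191 MeV
Per nucleus in joules: 354.191 MeV × 1.602e-13 J/MeV = 5.6741e-11 J
Per mole: 5.6741e-11 J × 6.022e23 mol⁻¹ = 3.4169e+13 J/mol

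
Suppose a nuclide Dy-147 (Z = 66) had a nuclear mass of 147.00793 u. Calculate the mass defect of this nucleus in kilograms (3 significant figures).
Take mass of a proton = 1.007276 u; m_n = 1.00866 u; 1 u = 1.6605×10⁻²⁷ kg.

1.95e-27 kg

The nucleus contains 66 protons and 147 − 66 = 81 neutrons.
Mass of separated nucleons = 66(1.007276) + 81(1.00866) = 66.480216 + 81.70146 = 148.181676 u
The mass defect is 148.181676 − 147.00793 = 1.173746 u.
In SI units: 1.173746 u × 1.6605×10⁻²⁷ kg/u = 1.9490e-27 kg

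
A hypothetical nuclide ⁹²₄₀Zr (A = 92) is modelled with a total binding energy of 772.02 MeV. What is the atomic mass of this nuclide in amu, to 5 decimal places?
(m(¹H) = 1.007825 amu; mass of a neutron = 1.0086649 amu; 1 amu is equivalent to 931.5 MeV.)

91.93478 amu

Mass defect = 772.02 MeV / (931.5 MeV/amu) = 0.8287923 amu
Constituent mass = 40(1.007825) + 52(1.0086649) = 92.7635748 amu
Atomic mass = 92.7635748 − 0.8287923 = 91.9347825 amu ≈ 91.93478 amu (to 5 decimal places)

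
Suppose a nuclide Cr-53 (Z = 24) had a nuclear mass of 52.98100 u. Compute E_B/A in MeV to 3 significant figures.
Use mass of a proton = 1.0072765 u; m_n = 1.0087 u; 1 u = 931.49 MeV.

Z = 24, so N = A − Z = 53 − 24 = 29.
Total constituent mass: 24 × 1.0072765 + 29 × 1.0087 = 53.4269360 u
The mass defect is 53.4269360 − 52.98100 = 0.4459360 u.
Binding energy = Δm·c² = 0.4459360 × 931.49 MeV/u = 415.385 MeV
BE/A = 415.385 MeV / 53 = 7.837 MeV/nucleon

7.84 MeV/nucleon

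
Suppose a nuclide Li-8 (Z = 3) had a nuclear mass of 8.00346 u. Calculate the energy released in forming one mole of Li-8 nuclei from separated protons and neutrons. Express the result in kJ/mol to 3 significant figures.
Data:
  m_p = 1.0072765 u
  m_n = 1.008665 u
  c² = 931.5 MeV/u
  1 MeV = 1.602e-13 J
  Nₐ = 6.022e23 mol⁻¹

Mass of separated nucleons = 3(1.0072765) + 5(1.008665) = 3.0218295 + 5.043325 = 8.0651545 u
The mass defect is 8.0651545 − 8.00346 = 0.0616945 u.
E_B = 0.0616945 × 931.5 = 57.4684 MeV
Per nucleus in joules: 57.4684 MeV × 1.602e-13 J/MeV = 9.2064e-12 J
Per mole: 9.2064e-12 J × 6.022e23 mol⁻¹ = 5.5441e+12 J/mol

5.54e+09 kJ/mol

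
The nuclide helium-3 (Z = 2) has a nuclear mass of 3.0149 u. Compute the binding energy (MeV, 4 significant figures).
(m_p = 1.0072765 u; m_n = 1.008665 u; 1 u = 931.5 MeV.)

7.748 MeV

The nucleus contains 2 protons and 3 − 2 = 1 neutrons.
Total constituent mass: 2 × 1.0072765 + 1 × 1.008665 = 3.0232180 u
Mass defect Δm = 3.0232180 − 3.0149 = 0.0083180 u
Converting to energy: 0.0083180 u × 931.5 MeV/u = 7.74822 MeV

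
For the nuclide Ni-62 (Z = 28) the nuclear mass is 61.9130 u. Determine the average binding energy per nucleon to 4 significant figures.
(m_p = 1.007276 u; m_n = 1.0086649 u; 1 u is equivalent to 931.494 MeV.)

Z = 28, so N = A − Z = 62 − 28 = 34.
Mass of separated nucleons = 28(1.007276) + 34(1.0086649) = 28.203728 + 34.2946066 = 62.4983346 u
The mass defect is 62.4983346 − 61.9130 = 0.5853346 u.
Binding energy = Δm·c² = 0.5853346 × 931.494 MeV/u = 545.236 MeV
Per nucleon: 545.236 / 62 = 8.794 MeV

8.794 MeV/nucleon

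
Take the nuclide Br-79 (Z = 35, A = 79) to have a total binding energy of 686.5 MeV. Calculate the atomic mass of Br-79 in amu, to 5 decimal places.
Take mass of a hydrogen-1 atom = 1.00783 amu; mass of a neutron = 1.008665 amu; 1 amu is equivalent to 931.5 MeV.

78.91833 amu

Mass defect = 686.5 MeV / (931.5 MeV/amu) = 0.7369834 amu
Constituent mass = 35(1.00783) + 44(1.008665) = 79.655310 amu
Atomic mass = 79.655310 − 0.7369834 = 78.9183266 amu ≈ 78.91833 amu (to 5 decimal places)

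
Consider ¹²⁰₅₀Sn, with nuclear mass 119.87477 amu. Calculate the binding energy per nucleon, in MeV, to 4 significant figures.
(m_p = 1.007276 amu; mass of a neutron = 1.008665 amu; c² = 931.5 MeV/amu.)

The nucleus contains 50 protons and 120 − 50 = 70 neutrons.
Total constituent mass: 50 × 1.007276 + 70 × 1.008665 = 120.970350 amu
Mass defect Δm = 120.970350 − 119.87477 = 1.095580 amu
Binding energy = Δm·c² = 1.095580 × 931.5 MeV/amu = 1020.53 MeV
BE/A = 1020.53 MeV / 120 = 8.504 MeV/nucleon

8.504 MeV/nucleon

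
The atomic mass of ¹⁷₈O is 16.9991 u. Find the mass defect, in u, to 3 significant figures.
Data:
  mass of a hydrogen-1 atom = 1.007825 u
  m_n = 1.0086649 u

The nucleus contains 8 protons and 17 − 8 = 9 neutrons.
Mass of separated nucleons = 8(1.007825) + 9(1.0086649) = 8.062600 + 9.0779841 = 17.1405841 u
The mass defect is 17.1405841 − 16.9991 = 0.1414841 u.

0.141 u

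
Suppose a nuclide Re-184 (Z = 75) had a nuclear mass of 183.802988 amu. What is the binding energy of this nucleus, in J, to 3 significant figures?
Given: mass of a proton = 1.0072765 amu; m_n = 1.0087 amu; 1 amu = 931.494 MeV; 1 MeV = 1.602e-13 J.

2.52e-10 J

With 75 protons and 109 neutrons (A = 184):
Σm = 75·m_p + 109·m_n = 75.5457375 + 109.9483 = 185.4940375 amu
The mass defect is 185.4940375 − 183.802988 = 1.6910495 amu.
E_B = 1.6910495 × 931.494 = 1575.20 MeV
In joules: 1575.20 MeV × 1.602e-13 J/MeV = 2.5235e-10 J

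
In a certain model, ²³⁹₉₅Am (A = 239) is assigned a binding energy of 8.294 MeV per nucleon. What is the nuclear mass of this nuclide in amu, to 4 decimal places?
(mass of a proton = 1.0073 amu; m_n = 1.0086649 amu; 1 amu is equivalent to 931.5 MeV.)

238.8132 amu

Total binding energy = 239 × 8.294 = 1982.266 MeV
Mass defect = 1982.266 MeV / (931.5 MeV/amu) = 2.128037 amu
Constituent mass = 95(1.0073) + 144(1.0086649) = 240.9412456 amu
Nuclear mass = 240.9412456 − 2.128037 = 238.8132086 amu ≈ 238.8132 amu (to 4 decimal places)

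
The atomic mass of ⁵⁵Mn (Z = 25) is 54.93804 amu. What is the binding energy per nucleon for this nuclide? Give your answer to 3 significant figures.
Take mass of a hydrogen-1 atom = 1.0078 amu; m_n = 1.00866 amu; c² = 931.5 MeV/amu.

8.75 MeV/nucleon

With 25 protons and 30 neutrons (A = 55):
Mass of separated nucleons = 25(1.0078) + 30(1.00866) = 25.1950 + 30.25980 = 55.45480 amu
The mass defect is 55.45480 − 54.93804 = 0.51676 amu.
Binding energy = Δm·c² = 0.51676 × 931.5 MeV/amu = 481.362 MeV
Per nucleon: 481.362 / 55 = 8.752 MeV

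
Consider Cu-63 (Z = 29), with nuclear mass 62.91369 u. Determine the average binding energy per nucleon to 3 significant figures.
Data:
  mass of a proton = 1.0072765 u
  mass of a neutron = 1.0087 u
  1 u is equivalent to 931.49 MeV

Total constituent mass: 29 × 1.0072765 + 34 × 1.0087 = 63.5068185 u
Mass defect Δm = 63.5068185 − 62.91369 = 0.5931285 u
E_B = 0.5931285 × 931.49 = 552.493 MeV
Dividing by A = 63 gives 8.770 MeV per nucleon.

8.77 MeV/nucleon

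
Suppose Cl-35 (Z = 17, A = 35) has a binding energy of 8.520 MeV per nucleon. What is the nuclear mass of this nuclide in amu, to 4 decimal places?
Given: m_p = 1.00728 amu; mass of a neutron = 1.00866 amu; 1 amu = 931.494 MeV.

34.9595 amu

Total binding energy = 35 × 8.520 = 298.200 MeV
Mass defect = 298.200 MeV / (931.494 MeV/amu) = 0.320131 amu
Constituent mass = 17(1.00728) + 18(1.00866) = 35.27964 amu
Nuclear mass = 35.27964 − 0.320131 = 34.959509 amu ≈ 34.9595 amu (to 4 decimal places)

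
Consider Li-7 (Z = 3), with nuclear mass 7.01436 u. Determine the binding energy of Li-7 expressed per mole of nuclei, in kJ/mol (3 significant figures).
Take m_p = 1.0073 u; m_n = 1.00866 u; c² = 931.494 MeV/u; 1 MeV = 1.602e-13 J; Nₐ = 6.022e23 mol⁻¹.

With 3 protons and 4 neutrons (A = 7):
Mass of separated nucleons = 3(1.0073) + 4(1.00866) = 3.0219 + 4.03464 = 7.05654 u
Δm = 7.05654 − 7.01436 = 0.04218 u
Converting to energy: 0.04218 u × 931.494 MeV/u = 39.2904 MeV
Per nucleus in joules: 39.2904 MeV × 1.602e-13 J/MeV = 6.2943e-12 J
Per mole: 6.2943e-12 J × 6.022e23 mol⁻¹ = 3.7904e+12 J/mol

3.79e+09 kJ/mol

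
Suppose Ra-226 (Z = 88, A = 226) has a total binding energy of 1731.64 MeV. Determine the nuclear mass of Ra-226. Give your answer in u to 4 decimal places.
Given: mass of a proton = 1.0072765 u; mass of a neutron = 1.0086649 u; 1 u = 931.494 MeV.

225.9771 u

Mass defect = 1731.64 MeV / (931.494 MeV/u) = 1.858992 u
Constituent mass = 88(1.0072765) + 138(1.0086649) = 227.8360882 u
Nuclear mass = 227.8360882 − 1.858992 = 225.9770962 u ≈ 225.9771 u (to 4 decimal places)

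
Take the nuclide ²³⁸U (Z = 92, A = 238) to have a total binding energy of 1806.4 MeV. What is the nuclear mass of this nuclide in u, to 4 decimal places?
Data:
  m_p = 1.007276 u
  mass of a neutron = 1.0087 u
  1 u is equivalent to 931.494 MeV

238.0003 u

Mass defect = 1806.4 MeV / (931.494 MeV/u) = 1.939250 u
Constituent mass = 92(1.007276) + 146(1.0087) = 239.939592 u
Nuclear mass = 239.939592 − 1.939250 = 238.000342 u ≈ 238.0003 u (to 4 decimal places)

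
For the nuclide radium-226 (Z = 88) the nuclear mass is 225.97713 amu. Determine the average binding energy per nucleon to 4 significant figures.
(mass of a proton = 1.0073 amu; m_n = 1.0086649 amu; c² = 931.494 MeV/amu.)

7.671 MeV/nucleon

Mass of separated nucleons = 88(1.0073) + 138(1.0086649) = 88.6424 + 139.1957562 = 227.8381562 amu
Δm = 227.8381562 − 225.97713 = 1.8610262 amu
Binding energy = Δm·c² = 1.8610262 × 931.494 MeV/amu = 1733.535 MeV
Per nucleon: 1733.535 / 226 = 7.671 MeV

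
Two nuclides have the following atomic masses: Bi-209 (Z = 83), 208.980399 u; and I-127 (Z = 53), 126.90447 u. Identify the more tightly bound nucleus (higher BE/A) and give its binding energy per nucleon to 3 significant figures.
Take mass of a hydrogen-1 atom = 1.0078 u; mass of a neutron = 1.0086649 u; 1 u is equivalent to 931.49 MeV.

Bi-209: Σm = 83(1.0078) + 126(1.0086649) = 210.7391774 u; Δm = 1.7587784 u; E_B = 1638.3 MeV; E_B/A = 7.839 MeV
I-127: Σm = 53(1.0078) + 74(1.0086649) = 128.0546026 u; Δm = 1.1501326 u; E_B = 1071.34 MeV; E_B/A = 8.436 MeV
I-127 has the higher binding energy per nucleon, so it is the more tightly bound nucleus.

I-127; 8.44 MeV/nucleon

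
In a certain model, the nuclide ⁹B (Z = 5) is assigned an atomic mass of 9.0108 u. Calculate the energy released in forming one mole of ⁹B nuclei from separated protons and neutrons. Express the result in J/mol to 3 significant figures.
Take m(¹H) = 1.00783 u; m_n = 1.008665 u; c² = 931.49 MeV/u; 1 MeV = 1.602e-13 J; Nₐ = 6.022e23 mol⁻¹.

With 5 protons and 4 neutrons (A = 9):
Mass of separated nucleons = 5(1.00783) + 4(1.008665) = 5.03915 + 4.034660 = 9.073810 u
Mass defect Δm = 9.073810 − 9.0108 = 0.063010 u
Converting to energy: 0.063010 u × 931.49 MeV/u = 58.6932 MeV
Per nucleus in joules: 58.6932 MeV × 1.602e-13 J/MeV = 9.4027e-12 J
Per mole: 9.4027e-12 J × 6.022e23 mol⁻¹ = 5.6623e+12 J/mol

5.66e+12 J/mol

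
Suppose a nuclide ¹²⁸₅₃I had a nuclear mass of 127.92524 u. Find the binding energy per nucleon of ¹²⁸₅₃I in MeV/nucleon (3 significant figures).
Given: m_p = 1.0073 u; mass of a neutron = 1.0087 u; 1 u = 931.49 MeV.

Mass of separated nucleons = 53(1.0073) + 75(1.0087) = 53.3869 + 75.6525 = 129.0394 u
The mass defect is 129.0394 − 127.92524 = 1.11416 u.
E_B = 1.11416 × 931.49 = 1037.83 MeV
Dividing by A = 128 gives 8.108 MeV per nucleon.

8.11 MeV/nucleon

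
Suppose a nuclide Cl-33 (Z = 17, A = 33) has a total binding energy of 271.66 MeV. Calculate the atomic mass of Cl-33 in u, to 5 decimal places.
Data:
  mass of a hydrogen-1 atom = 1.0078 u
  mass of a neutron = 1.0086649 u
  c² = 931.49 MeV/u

Mass defect = 271.66 MeV / (931.49 MeV/u) = 0.2916403 u
Constituent mass = 17(1.0078) + 16(1.0086649) = 33.2712384 u
Atomic mass = 33.2712384 − 0.2916403 = 32.9795981 u ≈ 32.97960 u (to 5 decimal places)

32.97960 u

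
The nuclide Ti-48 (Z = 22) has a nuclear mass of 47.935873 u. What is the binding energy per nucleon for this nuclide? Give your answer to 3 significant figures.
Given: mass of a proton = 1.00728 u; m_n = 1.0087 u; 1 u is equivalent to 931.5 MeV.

Z = 22, so N = A − Z = 48 − 22 = 26.
Mass of separated nucleons = 22(1.00728) + 26(1.0087) = 22.16016 + 26.2262 = 48.38636 u
Δm = 48.38636 − 47.935873 = 0.450487 u
Binding energy = Δm·c² = 0.450487 × 931.5 MeV/u = 419.629 MeV
Per nucleon: 419.629 / 48 = 8.742 MeV

8.74 MeV/nucleon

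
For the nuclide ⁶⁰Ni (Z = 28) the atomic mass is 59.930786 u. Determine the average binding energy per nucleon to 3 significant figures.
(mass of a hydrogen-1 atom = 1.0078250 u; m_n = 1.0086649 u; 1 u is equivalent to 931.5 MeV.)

Σm = 28·m(¹H) + 32·m_n = 28.2191000 + 32.2772768 = 60.4963768 u
Δm = 60.4963768 − 59.930786 = 0.5655908 u
E_B = 0.5655908 × 931.5 = 526.848 MeV
Per nucleon: 526.848 / 60 = 8.781 MeV

8.78 MeV/nucleon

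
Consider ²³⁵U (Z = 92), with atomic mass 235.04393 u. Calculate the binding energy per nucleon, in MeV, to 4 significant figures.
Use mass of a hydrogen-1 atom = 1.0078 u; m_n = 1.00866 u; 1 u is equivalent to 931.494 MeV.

Σm = 92·m(¹H) + 143·m_n = 92.7176 + 144.23838 = 236.95598 u
Δm = 236.95598 − 235.04393 = 1.91205 u
Binding energy = Δm·c² = 1.91205 × 931.494 MeV/u = 1781.06 MeV
Dividing by A = 235 gives 7.579 MeV per nucleon.

7.579 MeV/nucleon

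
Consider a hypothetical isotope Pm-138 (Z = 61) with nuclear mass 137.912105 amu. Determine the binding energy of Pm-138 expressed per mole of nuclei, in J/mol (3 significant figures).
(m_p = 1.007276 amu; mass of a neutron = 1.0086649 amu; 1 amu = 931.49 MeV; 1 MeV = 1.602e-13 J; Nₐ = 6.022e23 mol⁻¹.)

Z = 61, so N = A − Z = 138 − 61 = 77.
Total constituent mass: 61 × 1.007276 + 77 × 1.0086649 = 139.1110333 amu
Mass defect Δm = 139.1110333 − 137.912105 = 1.1989283 amu
Converting to energy: 1.1989283 amu × 931.49 MeV/amu = 1116.79 MeV
Per nucleus in joules: 1116.79 MeV × 1.602e-13 J/MeV = 1.7891e-10 J
Per mole: 1.7891e-10 J × 6.022e23 mol⁻¹ = 1.0774e+14 J/mol

1.08e+14 J/mol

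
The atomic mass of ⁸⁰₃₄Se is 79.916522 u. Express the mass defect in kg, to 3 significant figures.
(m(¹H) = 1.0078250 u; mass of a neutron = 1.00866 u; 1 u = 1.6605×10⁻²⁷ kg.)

Z = 34, so N = A − Z = 80 − 34 = 46.
Total constituent mass: 34 × 1.0078250 + 46 × 1.00866 = 80.6644100 u
Δm = 80.6644100 − 79.916522 = 0.7478880 u
In SI units: 0.7478880 u × 1.6605×10⁻²⁷ kg/u = 1.2419e-27 kg

1.24e-27 kg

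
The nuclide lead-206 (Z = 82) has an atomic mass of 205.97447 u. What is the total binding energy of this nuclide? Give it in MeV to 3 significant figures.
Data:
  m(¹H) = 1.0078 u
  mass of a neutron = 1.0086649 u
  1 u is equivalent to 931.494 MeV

1620 MeV

The nucleus contains 82 protons and 206 − 82 = 124 neutrons.
Total constituent mass: 82 × 1.0078 + 124 × 1.0086649 = 207.7140476 u
Δm = 207.7140476 − 205.97447 = 1.7395776 u
Binding energy = Δm·c² = 1.7395776 × 931.494 MeV/u = 1620.41 MeV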